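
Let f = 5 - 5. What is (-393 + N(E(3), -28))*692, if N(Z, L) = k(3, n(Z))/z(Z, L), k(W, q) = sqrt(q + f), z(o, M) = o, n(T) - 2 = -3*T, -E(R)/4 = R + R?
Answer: -271956 - 173*sqrt(74)/6 ≈ -2.7220e+5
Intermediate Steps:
E(R) = -8*R (E(R) = -4*(R + R) = -8*R)
n(T) = 2 - 3*T
f = 0
k(W, q) = sqrt(q) (k(W, q) = sqrt(q + 0) = sqrt(q))
N(Z, L) = sqrt(2 - 3*Z)/Z
(-393 + N(E(3), -28))*692 = (-393 + sqrt(2 - (-24)*3)/((-8*3)))*692 = (-393 + sqrt(2 - 3*(-24))/(-24))*692 = (-393 - sqrt(2 + 72)/24)*692 = (-393 - sqrt(74)/24)*692 = -271956 - 173*sqrt(74)/6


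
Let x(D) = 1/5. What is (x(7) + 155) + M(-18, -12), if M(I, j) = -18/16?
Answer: 6163/40 ≈ 154.07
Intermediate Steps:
x(D) = ⅕
M(I, j) = -9/8 (M(I, j) = -18*1/16 = -9/8)
(x(7) + 155) + M(-18, -12) = (⅕ + 155) - 9/8 = 776/5 - 9/8 = 6163/40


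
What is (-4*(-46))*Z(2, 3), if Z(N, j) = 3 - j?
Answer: 0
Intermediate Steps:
(-4*(-46))*Z(2, 3) = (-4*(-46))*(3 - 1*3) = 184*(3 - 3) = 184*0 = 0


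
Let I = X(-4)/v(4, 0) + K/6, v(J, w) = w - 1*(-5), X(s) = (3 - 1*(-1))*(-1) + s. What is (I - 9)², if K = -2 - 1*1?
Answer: 12321/100 ≈ 123.21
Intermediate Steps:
X(s) = -4 + s (X(s) = (3 + 1)*(-1) + s = 4*(-1) + s = -4 + s)
v(J, w) = 5 + w (v(J, w) = w + 5 = 5 + w)
K = -3 (K = -2 - 1 = -3)
I = -21/10 (I = (-4 - 4)/(5 + 0) - 3/6 = -8/5 - 3*⅙ = -8*⅕ - ½ = -8/5 - ½ = -21/10 ≈ -2.1000)
(I - 9)² = (-21/10 - 9)² = (-111/10)² = 12321/100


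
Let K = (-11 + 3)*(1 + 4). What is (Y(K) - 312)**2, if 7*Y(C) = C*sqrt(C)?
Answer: 4705856/49 + 49920*I*sqrt(10)/7 ≈ 96038.0 + 22552.0*I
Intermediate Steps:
K = -40 (K = -8*5 = -40)
Y(C) = C**(3/2)/7 (Y(C) = (C*sqrt(C))/7 = C**(3/2)/7)
(Y(K) - 312)**2 = ((-40)**(3/2)/7 - 312)**2 = ((-80*I*sqrt(10))/7 - 312)**2 = (-80*I*sqrt(10)/7 - 312)**2 = (-312 - 80*I*sqrt(10)/7)**2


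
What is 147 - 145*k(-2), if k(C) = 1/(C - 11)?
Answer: 2056/13 ≈ 158.15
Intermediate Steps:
k(C) = 1/(-11 + C)
147 - 145*k(-2) = 147 - 145/(-11 - 2) = 147 - 145/(-13) = 147 - 145*(-1/13) = 147 + 145/13 = 2056/13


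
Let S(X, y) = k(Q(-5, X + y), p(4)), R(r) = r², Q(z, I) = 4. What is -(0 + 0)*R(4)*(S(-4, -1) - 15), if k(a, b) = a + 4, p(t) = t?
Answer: 0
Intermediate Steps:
k(a, b) = 4 + a
S(X, y) = 8 (S(X, y) = 4 + 4 = 8)
-(0 + 0)*R(4)*(S(-4, -1) - 15) = -(0 + 0)*4²*(8 - 15) = -0*16*(-7) = -0*(-7) = -1*0 = 0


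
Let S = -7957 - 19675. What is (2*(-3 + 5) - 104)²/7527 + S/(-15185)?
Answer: 359836064/114297495 ≈ 3.1482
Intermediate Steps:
S = -27632
(2*(-3 + 5) - 104)²/7527 + S/(-15185) = (2*(-3 + 5) - 104)²/7527 - 27632/(-15185) = (2*2 - 104)²*(1/7527) - 27632*(-1/15185) = (4 - 104)²*(1/7527) + 27632/15185 = (-100)²*(1/7527) + 27632/15185 = 10000*(1/7527) + 27632/15185 = 10000/7527 + 27632/15185 = 359836064/114297495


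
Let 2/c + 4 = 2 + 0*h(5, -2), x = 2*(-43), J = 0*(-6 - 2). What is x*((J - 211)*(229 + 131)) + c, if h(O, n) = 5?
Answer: 6532559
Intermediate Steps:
J = 0 (J = 0*(-8) = 0)
x = -86
c = -1 (c = 2/(-4 + (2 + 0*5)) = 2/(-4 + (2 + 0)) = 2/(-4 + 2) = 2/(-2) = 2*(-½) = -1)
x*((J - 211)*(229 + 131)) + c = -86*(0 - 211)*(229 + 131) - 1 = -(-18146)*360 - 1 = -86*(-75960) - 1 = 6532560 - 1 = 6532559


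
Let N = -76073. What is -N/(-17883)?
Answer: -76073/17883 ≈ -4.2539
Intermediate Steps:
-N/(-17883) = -1*(-76073)/(-17883) = 76073*(-1/17883) = -76073/17883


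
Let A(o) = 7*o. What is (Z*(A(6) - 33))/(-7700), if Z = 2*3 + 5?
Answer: -9/700 ≈ -0.012857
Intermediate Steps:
Z = 11 (Z = 6 + 5 = 11)
(Z*(A(6) - 33))/(-7700) = (11*(7*6 - 33))/(-7700) = (11*(42 - 33))*(-1/7700) = (11*9)*(-1/7700) = 99*(-1/7700) = -9/700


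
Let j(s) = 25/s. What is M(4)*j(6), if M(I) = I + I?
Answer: 100/3 ≈ 33.333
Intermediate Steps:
M(I) = 2*I
M(4)*j(6) = (2*4)*(25/6) = 8*(25*(⅙)) = 8*(25/6) = 100/3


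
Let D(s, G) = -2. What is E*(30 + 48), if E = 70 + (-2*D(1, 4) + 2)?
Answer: 5928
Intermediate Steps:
E = 76 (E = 70 + (-2*(-2) + 2) = 70 + (4 + 2) = 70 + 6 = 76)
E*(30 + 48) = 76*(30 + 48) = 76*78 = 5928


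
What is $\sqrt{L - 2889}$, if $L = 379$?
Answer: $i \sqrt{2510} \approx 50.1 i$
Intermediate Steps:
$\sqrt{L - 2889} = \sqrt{379 - 2889} = \sqrt{-2510} = i \sqrt{2510}$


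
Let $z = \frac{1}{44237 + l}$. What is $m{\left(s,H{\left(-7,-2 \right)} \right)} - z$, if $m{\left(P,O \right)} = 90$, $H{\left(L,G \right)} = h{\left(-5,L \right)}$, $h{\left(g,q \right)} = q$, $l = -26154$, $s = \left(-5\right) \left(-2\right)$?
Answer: $\frac{1627469}{18083} \approx 90.0$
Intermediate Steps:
$s = 10$
$H{\left(L,G \right)} = L$
$z = \frac{1}{18083}$ ($z = \frac{1}{44237 - 26154} = \frac{1}{18083} \approx 5.5301 \cdot 10^{-5}$)
$m{\left(s,H{\left(-7,-2 \right)} \right)} - z = 90 - \frac{1}{18083} = \frac{1627469}{18083}$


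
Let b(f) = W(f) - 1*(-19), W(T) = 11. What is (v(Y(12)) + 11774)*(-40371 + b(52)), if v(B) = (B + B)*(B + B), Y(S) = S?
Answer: -498211350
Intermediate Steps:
b(f) = 30 (b(f) = 11 - 1*(-19) = 11 + 19 = 30)
v(B) = 4*B**2 (v(B) = (2*B)*(2*B) = 4*B**2)
(v(Y(12)) + 11774)*(-40371 + b(52)) = (4*12**2 + 11774)*(-40371 + 30) = (4*144 + 11774)*(-40341) = (576 + 11774)*(-40341) = 12350*(-40341) = -498211350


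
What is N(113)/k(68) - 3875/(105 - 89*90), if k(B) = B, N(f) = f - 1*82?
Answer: 193/204 ≈ 0.94608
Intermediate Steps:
N(f) = -82 + f (N(f) = f - 82 = -82 + f)
N(113)/k(68) - 3875/(105 - 89*90) = (-82 + 113)/68 - 3875/(105 - 89*90) = 31*(1/68) - 3875/(105 - 8010) = 31/68 - 3875/(-7905) = 31/68 - 3875*(-1/7905) = 31/68 + 25/51 = 193/204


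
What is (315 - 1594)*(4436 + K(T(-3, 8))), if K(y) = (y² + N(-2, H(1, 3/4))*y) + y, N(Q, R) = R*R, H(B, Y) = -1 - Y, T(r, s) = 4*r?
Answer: -23181875/4 ≈ -5.7955e+6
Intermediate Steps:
N(Q, R) = R²
K(y) = y² + 65*y/16 (K(y) = (y² + (-1 - 3/4)²*y) + y = (y² + (-1 - 1*¾)²*y) + y = (y² + (-1 - ¾)²*y) + y = (y² + (-7/4)²*y) + y = (y² + 49*y/16) + y = y² + 65*y/16)
(315 - 1594)*(4436 + K(T(-3, 8))) = (315 - 1594)*(4436 + (4*(-3))*(65 + 16*(4*(-3)))/16) = -1279*(4436 + (1/16)*(-12)*(65 + 16*(-12))) = -1279*(4436 + (1/16)*(-12)*(65 - 192)) = -1279*(4436 + (1/16)*(-12)*(-127)) = -1279*(4436 + 381/4) = -1279*18125/4 = -23181875/4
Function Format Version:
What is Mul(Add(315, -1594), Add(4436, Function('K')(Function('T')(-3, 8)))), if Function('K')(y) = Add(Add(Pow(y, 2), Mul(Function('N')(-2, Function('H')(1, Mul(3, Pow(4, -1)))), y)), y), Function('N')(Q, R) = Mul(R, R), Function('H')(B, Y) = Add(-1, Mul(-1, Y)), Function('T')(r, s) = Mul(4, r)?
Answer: Rational(-23181875, 4) ≈ -5.7955e+6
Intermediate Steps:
Function('N')(Q, R) = Pow(R, 2)
Function('K')(y) = Add(Pow(y, 2), Mul(Rational(65, 16), y)) (Function('K')(y) = Add(Add(Pow(y, 2), Mul(Pow(Add(-1, Mul(-1, Mul(3, Pow(4, -1)))), 2), y)), y) = Add(Add(Pow(y, 2), Mul(Pow(Add(-1, Mul(-1, Mul(3, Rational(1, 4)))), 2), y)), y) = Add(Add(Pow(y, 2), Mul(Pow(Add(-1, Mul(-1, Rational(3, 4))), 2), y)), y) = Add(Add(Pow(y, 2), Mul(Pow(Add(-1, Rational(-3, 4)), 2), y)), y) = Add(Add(Pow(y, 2), Mul(Pow(Rational(-7, 4), 2), y)), y) = Add(Add(Pow(y, 2), Mul(Rational(49, 16), y)), y) = Add(Pow(y, 2), Mul(Rational(65, 16), y)))
Mul(Add(315, -1594), Add(4436, Function('K')(Function('T')(-3, 8)))) = Mul(Add(315, -1594), Add(4436, Mul(Rational(1, 16), Mul(4, -3), Add(65, Mul(16, Mul(4, -3)))))) = Mul(-1279, Add(4436, Mul(Rational(1, 16), -12, Add(65, Mul(16, -12))))) = Mul(-1279, Add(4436, Mul(Rational(1, 16), -12, Add(65, -192)))) = Mul(-1279, Add(4436, Mul(Rational(1, 16), -12, -127))) = Mul(-1279, Add(4436, Rational(381, 4))) = Mul(-1279, Rational(18125, 4)) = Rational(-23181875, 4)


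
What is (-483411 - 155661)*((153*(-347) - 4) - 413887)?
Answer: 298435120704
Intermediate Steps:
(-483411 - 155661)*((153*(-347) - 4) - 413887) = -639072*((-53091 - 4) - 413887) = -639072*(-53095 - 413887) = -639072*(-466982) = 298435120704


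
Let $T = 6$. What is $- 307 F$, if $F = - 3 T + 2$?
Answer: $4912$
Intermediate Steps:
$F = -16$ ($F = \left(-3\right) 6 + 2 = -18 + 2 = -16$)
$- 307 F = \left(-307\right) \left(-16\right) = 4912$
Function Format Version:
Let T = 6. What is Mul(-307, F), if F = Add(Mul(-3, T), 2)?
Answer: 4912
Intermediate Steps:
F = -16 (F = Add(Mul(-3, 6), 2) = Add(-18, 2) = -16)
Mul(-307, F) = Mul(-307, -16) = 4912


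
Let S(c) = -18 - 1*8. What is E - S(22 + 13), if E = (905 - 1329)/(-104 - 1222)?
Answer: 17450/663 ≈ 26.320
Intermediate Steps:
S(c) = -26 (S(c) = -18 - 8 = -26)
E = 212/663 (E = -424/(-1326) = -424*(-1/1326) = 212/663 ≈ 0.31976)
E - S(22 + 13) = 212/663 - 1*(-26) = 212/663 + 26 = 17450/663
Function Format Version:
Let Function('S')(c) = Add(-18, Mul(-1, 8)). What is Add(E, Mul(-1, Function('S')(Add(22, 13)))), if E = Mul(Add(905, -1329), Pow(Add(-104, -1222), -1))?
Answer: Rational(17450, 663) ≈ 26.320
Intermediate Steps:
Function('S')(c) = -26 (Function('S')(c) = Add(-18, -8) = -26)
E = Rational(212, 663) (E = Mul(-424, Pow(-1326, -1)) = Mul(-424, Rational(-1, 1326)) = Rational(212, 663) ≈ 0.31976)
Add(E, Mul(-1, Function('S')(Add(22, 13)))) = Add(Rational(212, 663), Mul(-1, -26)) = Add(Rational(212, 663), 26) = Rational(17450, 663)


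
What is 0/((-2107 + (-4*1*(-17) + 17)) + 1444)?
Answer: 0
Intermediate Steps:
0/((-2107 + (-4*1*(-17) + 17)) + 1444) = 0/((-2107 + (-4*(-17) + 17)) + 1444) = 0/((-2107 + (68 + 17)) + 1444) = 0/((-2107 + 85) + 1444) = 0/(-2022 + 1444) = 0/(-578) = -1/578*0 = 0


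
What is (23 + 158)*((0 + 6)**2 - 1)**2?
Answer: 221725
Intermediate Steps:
(23 + 158)*((0 + 6)**2 - 1)**2 = 181*(6**2 - 1)**2 = 181*(36 - 1)**2 = 181*35**2 = 181*1225 = 221725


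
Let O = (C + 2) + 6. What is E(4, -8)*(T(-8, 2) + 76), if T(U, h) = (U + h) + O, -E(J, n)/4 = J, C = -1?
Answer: -1232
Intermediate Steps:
E(J, n) = -4*J
O = 7 (O = (-1 + 2) + 6 = 1 + 6 = 7)
T(U, h) = 7 + U + h (T(U, h) = (U + h) + 7 = 7 + U + h)
E(4, -8)*(T(-8, 2) + 76) = (-4*4)*((7 - 8 + 2) + 76) = -16*(1 + 76) = -16*77 = -1232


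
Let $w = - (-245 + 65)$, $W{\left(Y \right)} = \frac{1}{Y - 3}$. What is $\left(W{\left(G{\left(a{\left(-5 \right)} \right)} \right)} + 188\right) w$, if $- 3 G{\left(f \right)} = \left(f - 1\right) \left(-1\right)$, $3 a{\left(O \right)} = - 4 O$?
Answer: $33678$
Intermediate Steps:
$a{\left(O \right)} = - \frac{4 O}{3}$ ($a{\left(O \right)} = \frac{\left(-4\right) O}{3} = - \frac{4 O}{3}$)
$G{\left(f \right)} = - \frac{1}{3} + \frac{f}{3}$ ($G{\left(f \right)} = - \frac{\left(f - 1\right) \left(-1\right)}{3} = - \frac{\left(-1 + f\right) \left(-1\right)}{3} = - \frac{1 - f}{3} = - \frac{1}{3} + \frac{f}{3}$)
$W{\left(Y \right)} = \frac{1}{-3 + Y}$
$w = 180$ ($w = \left(-1\right) \left(-180\right) = 180$)
$\left(W{\left(G{\left(a{\left(-5 \right)} \right)} \right)} + 188\right) w = \left(\frac{1}{-3 - \left(\frac{1}{3} - \frac{\left(- \frac{4}{3}\right) \left(-5\right)}{3}\right)} + 188\right) 180 = \left(\frac{1}{-3 + \left(- \frac{1}{3} + \frac{1}{3} \cdot \frac{20}{3}\right)} + 188\right) 180 = \left(\frac{1}{-3 + \left(- \frac{1}{3} + \frac{20}{9}\right)} + 188\right) 180 = \left(\frac{1}{-3 + \frac{17}{9}} + 188\right) 180 = \left(\frac{1}{- \frac{10}{9}} + 188\right) 180 = \left(- \frac{9}{10} + 188\right) 180 = \frac{1871}{10} \cdot 180 = 33678$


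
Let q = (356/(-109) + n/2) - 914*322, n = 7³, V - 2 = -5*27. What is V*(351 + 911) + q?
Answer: -100712897/218 ≈ -4.6199e+5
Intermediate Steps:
V = -133 (V = 2 - 5*27 = 2 - 135 = -133)
n = 343
q = -64122469/218 (q = (356/(-109) + 343/2) - 914*322 = (356*(-1/109) + 343*(½)) - 294308 = (-356/109 + 343/2) - 294308 = 36675/218 - 294308 = -64122469/218 ≈ -2.9414e+5)
V*(351 + 911) + q = -133*(351 + 911) - 64122469/218 = -133*1262 - 64122469/218 = -167846 - 64122469/218 = -100712897/218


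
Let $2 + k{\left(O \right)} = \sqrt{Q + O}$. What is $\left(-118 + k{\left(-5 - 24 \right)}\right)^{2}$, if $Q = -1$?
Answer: $\left(120 - i \sqrt{30}\right)^{2} \approx 14370.0 - 1314.5 i$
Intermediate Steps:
$k{\left(O \right)} = -2 + \sqrt{-1 + O}$
$\left(-118 + k{\left(-5 - 24 \right)}\right)^{2} = \left(-118 - \left(2 - \sqrt{-1 - 29}\right)\right)^{2} = \left(-118 - \left(2 - \sqrt{-30}\right)\right)^{2} = \left(-118 - \left(2 - i \sqrt{30}\right)\right)^{2} = \left(-120 + i \sqrt{30}\right)^{2}$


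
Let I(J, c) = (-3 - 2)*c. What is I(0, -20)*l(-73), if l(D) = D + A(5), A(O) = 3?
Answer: -7000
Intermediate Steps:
I(J, c) = -5*c
l(D) = 3 + D (l(D) = D + 3 = 3 + D)
I(0, -20)*l(-73) = (-5*(-20))*(3 - 73) = 100*(-70) = -7000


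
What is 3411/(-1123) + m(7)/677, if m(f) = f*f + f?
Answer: -2246359/760271 ≈ -2.9547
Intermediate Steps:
m(f) = f + f² (m(f) = f² + f = f + f²)
3411/(-1123) + m(7)/677 = 3411/(-1123) + (7*(1 + 7))/677 = 3411*(-1/1123) + (7*8)*(1/677) = -3411/1123 + 56*(1/677) = -3411/1123 + 56/677 = -2246359/760271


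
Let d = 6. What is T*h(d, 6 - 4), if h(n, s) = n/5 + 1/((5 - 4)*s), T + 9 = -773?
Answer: -6647/5 ≈ -1329.4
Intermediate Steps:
T = -782 (T = -9 - 773 = -782)
h(n, s) = 1/s + n/5 (h(n, s) = n*(⅕) + 1/(1*s) = n/5 + 1/s = 1/s + n/5)
T*h(d, 6 - 4) = -782*(1/(6 - 4) + (⅕)*6) = -782*(1/2 + 6/5) = -782*(½ + 6/5) = -782*17/10 = -6647/5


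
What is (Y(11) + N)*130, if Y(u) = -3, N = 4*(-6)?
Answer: -3510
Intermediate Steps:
N = -24
(Y(11) + N)*130 = (-3 - 24)*130 = -27*130 = -3510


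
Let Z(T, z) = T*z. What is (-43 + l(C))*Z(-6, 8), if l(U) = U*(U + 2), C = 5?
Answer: 384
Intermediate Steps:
l(U) = U*(2 + U)
(-43 + l(C))*Z(-6, 8) = (-43 + 5*(2 + 5))*(-6*8) = (-43 + 5*7)*(-48) = (-43 + 35)*(-48) = -8*(-48) = 384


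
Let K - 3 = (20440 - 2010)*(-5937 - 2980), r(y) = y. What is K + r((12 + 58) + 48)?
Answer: -164340189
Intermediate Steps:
K = -164340307 (K = 3 + (20440 - 2010)*(-5937 - 2980) = 3 + 18430*(-8917) = 3 - 164340310 = -164340307)
K + r((12 + 58) + 48) = -164340307 + ((12 + 58) + 48) = -164340307 + (70 + 48) = -164340307 + 118 = -164340189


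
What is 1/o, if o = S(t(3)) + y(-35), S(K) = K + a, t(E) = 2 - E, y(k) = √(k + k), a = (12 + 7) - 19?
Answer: -I/(I + √70) ≈ -0.014085 - 0.11784*I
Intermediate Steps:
a = 0 (a = 19 - 19 = 0)
y(k) = √2*√k (y(k) = √(2*k) = √2*√k)
S(K) = K (S(K) = K + 0 = K)
o = -1 + I*√70 (o = (2 - 1*3) + √2*√(-35) = (2 - 3) + √2*(I*√35) = -1 + I*√70 ≈ -1.0 + 8.3666*I)
1/o = 1/(-1 + I*√70)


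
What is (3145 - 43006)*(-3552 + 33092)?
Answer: -1177493940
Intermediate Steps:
(3145 - 43006)*(-3552 + 33092) = -39861*29540 = -1177493940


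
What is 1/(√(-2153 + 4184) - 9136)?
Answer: -9136/83464465 - √2031/83464465 ≈ -0.00011000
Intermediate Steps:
1/(√(-2153 + 4184) - 9136) = 1/(√2031 - 9136) = 1/(-9136 + √2031)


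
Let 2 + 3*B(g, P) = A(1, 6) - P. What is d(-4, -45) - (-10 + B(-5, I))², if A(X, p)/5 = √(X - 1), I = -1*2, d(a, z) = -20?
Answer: -120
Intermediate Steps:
I = -2
A(X, p) = 5*√(-1 + X) (A(X, p) = 5*√(X - 1) = 5*√(-1 + X))
B(g, P) = -⅔ - P/3 (B(g, P) = -⅔ + (5*√(-1 + 1) - P)/3 = -⅔ + (5*√0 - P)/3 = -⅔ + (5*0 - P)/3 = -⅔ + (0 - P)/3 = -⅔ + (-P)/3 = -⅔ - P/3)
d(-4, -45) - (-10 + B(-5, I))² = -20 - (-10 + (-⅔ - ⅓*(-2)))² = -20 - (-10 + (-⅔ + ⅔))² = -20 - (-10 + 0)² = -20 - 1*(-10)² = -20 - 1*100 = -20 - 100 = -120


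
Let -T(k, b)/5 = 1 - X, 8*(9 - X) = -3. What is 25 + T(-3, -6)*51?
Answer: 17285/8 ≈ 2160.6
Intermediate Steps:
X = 75/8 (X = 9 - ⅛*(-3) = 9 + 3/8 = 75/8 ≈ 9.3750)
T(k, b) = 335/8 (T(k, b) = -5*(1 - 1*75/8) = -5*(1 - 75/8) = -5*(-67/8) = 335/8)
25 + T(-3, -6)*51 = 25 + (335/8)*51 = 25 + 17085/8 = 17285/8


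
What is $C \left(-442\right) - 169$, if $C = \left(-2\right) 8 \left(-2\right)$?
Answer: $-14313$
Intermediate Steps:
$C = 32$ ($C = \left(-16\right) \left(-2\right) = 32$)
$C \left(-442\right) - 169 = 32 \left(-442\right) - 169 = -14144 - 169 = -14313$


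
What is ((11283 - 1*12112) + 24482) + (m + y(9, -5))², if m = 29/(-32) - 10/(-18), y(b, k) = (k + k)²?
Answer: 2785507033/82944 ≈ 33583.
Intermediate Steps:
y(b, k) = 4*k² (y(b, k) = (2*k)² = 4*k²)
m = -101/288 (m = 29*(-1/32) - 10*(-1/18) = -29/32 + 5/9 = -101/288 ≈ -0.35069)
((11283 - 1*12112) + 24482) + (m + y(9, -5))² = ((11283 - 1*12112) + 24482) + (-101/288 + 4*(-5)²)² = ((11283 - 12112) + 24482) + (-101/288 + 4*25)² = (-829 + 24482) + (-101/288 + 100)² = 23653 + (28699/288)² = 23653 + 823632601/82944 = 2785507033/82944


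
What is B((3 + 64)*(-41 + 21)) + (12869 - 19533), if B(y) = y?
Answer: -8004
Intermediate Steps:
B((3 + 64)*(-41 + 21)) + (12869 - 19533) = (3 + 64)*(-41 + 21) + (12869 - 19533) = 67*(-20) - 6664 = -1340 - 6664 = -8004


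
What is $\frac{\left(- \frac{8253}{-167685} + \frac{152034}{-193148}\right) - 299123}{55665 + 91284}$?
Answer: $- \frac{230667293289133}{113318750017110} \approx -2.0356$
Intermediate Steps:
$\frac{\left(- \frac{8253}{-167685} + \frac{152034}{-193148}\right) - 299123}{55665 + 91284} = \frac{\left(\left(-8253\right) \left(- \frac{1}{167685}\right) + 152034 \left(- \frac{1}{193148}\right)\right) - 299123}{146949} = \left(\left(\frac{393}{7985} - \frac{76017}{96574}\right) - 299123\right) \frac{1}{146949} = \left(- \frac{569042163}{771143390} - 299123\right) \frac{1}{146949} = \left(- \frac{230667293289133}{771143390}\right) \frac{1}{146949} = - \frac{230667293289133}{113318750017110}$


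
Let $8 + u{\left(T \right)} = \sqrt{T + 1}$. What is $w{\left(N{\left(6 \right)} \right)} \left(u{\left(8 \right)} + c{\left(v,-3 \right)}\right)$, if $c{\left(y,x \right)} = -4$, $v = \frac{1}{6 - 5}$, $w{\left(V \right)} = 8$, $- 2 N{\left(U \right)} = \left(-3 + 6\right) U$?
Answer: $-72$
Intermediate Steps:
$N{\left(U \right)} = - \frac{3 U}{2}$ ($N{\left(U \right)} = - \frac{\left(-3 + 6\right) U}{2} = - \frac{3 U}{2}$)
$u{\left(T \right)} = -8 + \sqrt{1 + T}$ ($u{\left(T \right)} = -8 + \sqrt{T + 1} = -8 + \sqrt{1 + T}$)
$v = 1$ ($v = 1^{-1} = 1$)
$w{\left(N{\left(6 \right)} \right)} \left(u{\left(8 \right)} + c{\left(v,-3 \right)}\right) = 8 \left(\left(-8 + \sqrt{1 + 8}\right) - 4\right) = 8 \left(\left(-8 + \sqrt{9}\right) - 4\right) = 8 \left(\left(-8 + 3\right) - 4\right) = 8 \left(-5 - 4\right) = 8 \left(-9\right) = -72$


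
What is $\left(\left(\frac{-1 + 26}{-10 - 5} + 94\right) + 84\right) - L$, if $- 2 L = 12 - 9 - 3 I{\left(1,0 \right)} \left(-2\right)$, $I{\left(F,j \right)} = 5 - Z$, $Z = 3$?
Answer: $\frac{385}{3} \approx 128.33$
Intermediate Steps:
$I{\left(F,j \right)} = 2$ ($I{\left(F,j \right)} = 5 - 3 = 2$)
$L = 48$ ($L = - \frac{12 - 9 \left(-3\right) 2 \left(-2\right)}{2} = - \frac{12 - 9 \left(\left(-6\right) \left(-2\right)\right)}{2} = - \frac{12 - 108}{2} = \left(- \frac{1}{2}\right) \left(-96\right) = 48$)
$\left(\left(\frac{-1 + 26}{-10 - 5} + 94\right) + 84\right) - L = \left(\left(\frac{-1 + 26}{-10 - 5} + 94\right) + 84\right) - 48 = \left(\left(\frac{25}{-15} + 94\right) + 84\right) - 48 = \left(\left(25 \left(- \frac{1}{15}\right) + 94\right) + 84\right) - 48 = \left(\left(- \frac{5}{3} + 94\right) + 84\right) - 48 = \left(\frac{277}{3} + 84\right) - 48 = \frac{529}{3} - 48 = \frac{385}{3}$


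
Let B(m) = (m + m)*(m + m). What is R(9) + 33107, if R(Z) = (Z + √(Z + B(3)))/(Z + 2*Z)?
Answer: 99322/3 + √5/9 ≈ 33108.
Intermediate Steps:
B(m) = 4*m² (B(m) = (2*m)*(2*m) = 4*m²)
R(Z) = (Z + √(36 + Z))/(3*Z) (R(Z) = (Z + √(Z + 4*3²))/(Z + 2*Z) = (Z + √(Z + 4*9))/((3*Z)) = (Z + √(Z + 36))*(1/(3*Z)) = (Z + √(36 + Z))*(1/(3*Z)) = (Z + √(36 + Z))/(3*Z))
R(9) + 33107 = (⅓)*(9 + √(36 + 9))/9 + 33107 = (⅓)*(⅑)*(9 + √45) + 33107 = (⅓)*(⅑)*(9 + 3*√5) + 33107 = (⅓ + √5/9) + 33107 = 99322/3 + √5/9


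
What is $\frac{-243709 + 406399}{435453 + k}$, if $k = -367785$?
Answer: $\frac{27115}{11278} \approx 2.4042$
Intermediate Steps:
$\frac{-243709 + 406399}{435453 + k} = \frac{-243709 + 406399}{435453 - 367785} = \frac{162690}{67668} = 162690 \cdot \frac{1}{67668} = \frac{27115}{11278}$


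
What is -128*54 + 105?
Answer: -6807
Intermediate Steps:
-128*54 + 105 = -6912 + 105 = -6807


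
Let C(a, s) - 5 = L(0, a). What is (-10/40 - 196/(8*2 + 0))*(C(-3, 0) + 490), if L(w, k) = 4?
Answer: -12475/2 ≈ -6237.5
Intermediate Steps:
C(a, s) = 9 (C(a, s) = 5 + 4 = 9)
(-10/40 - 196/(8*2 + 0))*(C(-3, 0) + 490) = (-10/40 - 196/(8*2 + 0))*(9 + 490) = (-10*1/40 - 196/(16 + 0))*499 = (-¼ - 196/16)*499 = (-¼ - 196*1/16)*499 = (-¼ - 49/4)*499 = -25/2*499 = -12475/2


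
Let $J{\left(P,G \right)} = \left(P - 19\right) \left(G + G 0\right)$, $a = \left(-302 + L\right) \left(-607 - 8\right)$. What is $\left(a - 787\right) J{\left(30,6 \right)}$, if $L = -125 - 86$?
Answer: $20770728$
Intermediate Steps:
$L = -211$
$a = 315495$ ($a = \left(-302 - 211\right) \left(-607 - 8\right) = \left(-513\right) \left(-615\right) = 315495$)
$J{\left(P,G \right)} = G \left(-19 + P\right)$ ($J{\left(P,G \right)} = \left(-19 + P\right) \left(G + 0\right) = \left(-19 + P\right) G = G \left(-19 + P\right)$)
$\left(a - 787\right) J{\left(30,6 \right)} = \left(315495 - 787\right) 6 \left(-19 + 30\right) = 314708 \cdot 6 \cdot 11 = 314708 \cdot 66 = 20770728$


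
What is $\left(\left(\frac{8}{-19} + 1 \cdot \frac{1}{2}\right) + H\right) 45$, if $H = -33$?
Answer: $- \frac{56295}{38} \approx -1481.4$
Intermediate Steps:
$\left(\left(\frac{8}{-19} + 1 \cdot \frac{1}{2}\right) + H\right) 45 = \left(\left(\frac{8}{-19} + 1 \cdot \frac{1}{2}\right) - 33\right) 45 = \left(\left(8 \left(- \frac{1}{19}\right) + 1 \cdot \frac{1}{2}\right) - 33\right) 45 = \left(\left(- \frac{8}{19} + \frac{1}{2}\right) - 33\right) 45 = \left(\frac{3}{38} - 33\right) 45 = \left(- \frac{1251}{38}\right) 45 = - \frac{56295}{38}$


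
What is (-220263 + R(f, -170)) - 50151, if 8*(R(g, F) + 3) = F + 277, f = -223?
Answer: -2163229/8 ≈ -2.7040e+5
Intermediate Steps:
R(g, F) = 253/8 + F/8 (R(g, F) = -3 + (F + 277)/8 = -3 + (277 + F)/8 = -3 + (277/8 + F/8) = 253/8 + F/8)
(-220263 + R(f, -170)) - 50151 = (-220263 + (253/8 + (⅛)*(-170))) - 50151 = (-220263 + (253/8 - 85/4)) - 50151 = (-220263 + 83/8) - 50151 = -1762021/8 - 50151 = -2163229/8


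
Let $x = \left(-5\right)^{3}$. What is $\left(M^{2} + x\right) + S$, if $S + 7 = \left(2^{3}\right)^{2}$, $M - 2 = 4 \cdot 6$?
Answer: $608$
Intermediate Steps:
$M = 26$ ($M = 2 + 4 \cdot 6 = 2 + 24 = 26$)
$x = -125$
$S = 57$ ($S = -7 + \left(2^{3}\right)^{2} = -7 + 8^{2} = -7 + 64 = 57$)
$\left(M^{2} + x\right) + S = \left(26^{2} - 125\right) + 57 = \left(676 - 125\right) + 57 = 551 + 57 = 608$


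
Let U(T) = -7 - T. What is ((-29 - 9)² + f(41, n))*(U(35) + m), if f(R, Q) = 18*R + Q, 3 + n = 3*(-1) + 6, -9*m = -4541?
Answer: 9083666/9 ≈ 1.0093e+6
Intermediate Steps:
m = 4541/9 (m = -⅑*(-4541) = 4541/9 ≈ 504.56)
n = 0 (n = -3 + (3*(-1) + 6) = -3 + (-3 + 6) = -3 + 3 = 0)
f(R, Q) = Q + 18*R
((-29 - 9)² + f(41, n))*(U(35) + m) = ((-29 - 9)² + (0 + 18*41))*((-7 - 1*35) + 4541/9) = ((-38)² + (0 + 738))*((-7 - 35) + 4541/9) = (1444 + 738)*(-42 + 4541/9) = 2182*(4163/9) = 9083666/9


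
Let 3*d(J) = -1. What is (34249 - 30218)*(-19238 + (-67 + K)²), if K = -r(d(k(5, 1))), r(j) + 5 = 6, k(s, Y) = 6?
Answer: -58909034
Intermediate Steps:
d(J) = -⅓ (d(J) = (⅓)*(-1) = -⅓)
r(j) = 1 (r(j) = -5 + 6 = 1)
K = -1 (K = -1*1 = -1)
(34249 - 30218)*(-19238 + (-67 + K)²) = (34249 - 30218)*(-19238 + (-67 - 1)²) = 4031*(-19238 + (-68)²) = 4031*(-19238 + 4624) = 4031*(-14614) = -58909034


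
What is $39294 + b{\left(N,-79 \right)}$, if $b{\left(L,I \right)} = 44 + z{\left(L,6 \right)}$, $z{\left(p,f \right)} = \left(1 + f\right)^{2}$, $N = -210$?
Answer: $39387$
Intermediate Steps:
$b{\left(L,I \right)} = 93$ ($b{\left(L,I \right)} = 44 + \left(1 + 6\right)^{2} = 44 + 7^{2} = 44 + 49 = 93$)
$39294 + b{\left(N,-79 \right)} = 39294 + 93 = 39387$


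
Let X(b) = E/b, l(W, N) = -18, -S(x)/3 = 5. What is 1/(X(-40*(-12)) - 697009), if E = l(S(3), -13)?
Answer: -80/55760723 ≈ -1.4347e-6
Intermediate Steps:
S(x) = -15 (S(x) = -3*5 = -15)
E = -18
X(b) = -18/b
1/(X(-40*(-12)) - 697009) = 1/(-18/((-40*(-12))) - 697009) = 1/(-18/480 - 697009) = 1/(-18*1/480 - 697009) = 1/(-3/80 - 697009) = 1/(-55760723/80) = -80/55760723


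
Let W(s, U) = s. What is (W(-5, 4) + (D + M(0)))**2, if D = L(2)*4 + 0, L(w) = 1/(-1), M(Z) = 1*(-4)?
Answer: 169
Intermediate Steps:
M(Z) = -4
L(w) = -1
D = -4 (D = -1*4 + 0 = -4 + 0 = -4)
(W(-5, 4) + (D + M(0)))**2 = (-5 + (-4 - 4))**2 = (-5 - 8)**2 = (-13)**2 = 169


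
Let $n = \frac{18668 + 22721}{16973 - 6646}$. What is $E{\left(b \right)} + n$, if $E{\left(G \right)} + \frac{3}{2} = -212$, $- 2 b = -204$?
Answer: $- \frac{4326851}{20654} \approx -209.49$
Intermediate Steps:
$b = 102$ ($b = \left(- \frac{1}{2}\right) \left(-204\right) = 102$)
$E{\left(G \right)} = - \frac{427}{2}$ ($E{\left(G \right)} = - \frac{3}{2} - 212 = - \frac{427}{2}$)
$n = \frac{41389}{10327} \approx 4.0078$
$E{\left(b \right)} + n = - \frac{427}{2} + \frac{41389}{10327} = - \frac{4326851}{20654}$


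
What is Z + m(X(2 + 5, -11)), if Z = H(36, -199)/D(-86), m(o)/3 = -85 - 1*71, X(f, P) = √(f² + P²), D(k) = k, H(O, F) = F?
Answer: -40049/86 ≈ -465.69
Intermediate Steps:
X(f, P) = √(P² + f²)
m(o) = -468 (m(o) = 3*(-85 - 1*71) = 3*(-85 - 71) = 3*(-156) = -468)
Z = 199/86 (Z = -199/(-86) = -199*(-1/86) = 199/86 ≈ 2.3140)
Z + m(X(2 + 5, -11)) = 199/86 - 468 = -40049/86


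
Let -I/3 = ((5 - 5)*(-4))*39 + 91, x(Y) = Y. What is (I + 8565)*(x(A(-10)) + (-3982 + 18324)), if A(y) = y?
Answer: 118840944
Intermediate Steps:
I = -273 (I = -3*(((5 - 5)*(-4))*39 + 91) = -3*((0*(-4))*39 + 91) = -3*(0*39 + 91) = -3*(0 + 91) = -3*91 = -273)
(I + 8565)*(x(A(-10)) + (-3982 + 18324)) = (-273 + 8565)*(-10 + (-3982 + 18324)) = 8292*(-10 + 14342) = 8292*14332 = 118840944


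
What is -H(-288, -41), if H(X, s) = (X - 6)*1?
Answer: 294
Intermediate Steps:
H(X, s) = -6 + X (H(X, s) = (-6 + X)*1 = -6 + X)
-H(-288, -41) = -(-6 - 288) = -1*(-294) = 294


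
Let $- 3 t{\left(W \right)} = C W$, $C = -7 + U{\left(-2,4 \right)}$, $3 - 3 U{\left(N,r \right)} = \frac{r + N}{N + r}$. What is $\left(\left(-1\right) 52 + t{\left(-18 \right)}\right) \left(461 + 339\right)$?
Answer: $-72000$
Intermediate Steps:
$U{\left(N,r \right)} = \frac{2}{3}$ ($U{\left(N,r \right)} = 1 - \frac{\left(r + N\right) \frac{1}{N + r}}{3} = 1 - \frac{\left(N + r\right) \frac{1}{N + r}}{3} = 1 - \frac{1}{3} = \frac{2}{3}$)
$C = - \frac{19}{3}$ ($C = -7 + \frac{2}{3} = - \frac{19}{3} \approx -6.3333$)
$t{\left(W \right)} = \frac{19 W}{9}$ ($t{\left(W \right)} = - \frac{\left(- \frac{19}{3}\right) W}{3} = \frac{19 W}{9}$)
$\left(\left(-1\right) 52 + t{\left(-18 \right)}\right) \left(461 + 339\right) = \left(\left(-1\right) 52 + \frac{19}{9} \left(-18\right)\right) \left(461 + 339\right) = \left(-52 - 38\right) 800 = \left(-90\right) 800 = -72000$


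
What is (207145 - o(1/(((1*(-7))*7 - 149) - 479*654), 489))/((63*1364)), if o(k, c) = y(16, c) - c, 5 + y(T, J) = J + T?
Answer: 103567/42966 ≈ 2.4104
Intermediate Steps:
y(T, J) = -5 + J + T (y(T, J) = -5 + (J + T) = -5 + J + T)
o(k, c) = 11 (o(k, c) = (-5 + c + 16) - c = (11 + c) - c = 11)
(207145 - o(1/(((1*(-7))*7 - 149) - 479*654), 489))/((63*1364)) = (207145 - 1*11)/((63*1364)) = (207145 - 11)/85932 = 207134*(1/85932) = 103567/42966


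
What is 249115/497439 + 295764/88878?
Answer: 28210898561/7368563907 ≈ 3.8285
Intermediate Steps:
249115/497439 + 295764/88878 = 249115*(1/497439) + 295764*(1/88878) = 249115/497439 + 49294/14813 = 28210898561/7368563907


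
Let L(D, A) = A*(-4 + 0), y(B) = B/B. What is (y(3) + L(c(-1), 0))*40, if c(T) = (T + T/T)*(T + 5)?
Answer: 40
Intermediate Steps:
y(B) = 1
c(T) = (1 + T)*(5 + T) (c(T) = (T + 1)*(5 + T) = (1 + T)*(5 + T))
L(D, A) = -4*A (L(D, A) = A*(-4) = -4*A)
(y(3) + L(c(-1), 0))*40 = (1 - 4*0)*40 = (1 + 0)*40 = 1*40 = 40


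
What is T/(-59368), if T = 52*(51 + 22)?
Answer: -949/14842 ≈ -0.063940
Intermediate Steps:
T = 3796 (T = 52*73 = 3796)
T/(-59368) = 3796/(-59368) = 3796*(-1/59368) = -949/14842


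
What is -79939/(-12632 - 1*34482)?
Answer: 79939/47114 ≈ 1.6967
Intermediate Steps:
-79939/(-12632 - 1*34482) = -79939/(-12632 - 34482) = -79939/(-47114) = -79939*(-1/47114) = 79939/47114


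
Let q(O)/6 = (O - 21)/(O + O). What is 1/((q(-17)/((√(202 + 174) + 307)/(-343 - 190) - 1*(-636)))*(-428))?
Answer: -5757577/26006136 + 17*√94/13003068 ≈ -0.22138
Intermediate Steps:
q(O) = 3*(-21 + O)/O (q(O) = 6*((O - 21)/(O + O)) = 6*((-21 + O)/((2*O))) = 6*((-21 + O)*(1/(2*O))) = 6*((-21 + O)/(2*O)) = 3*(-21 + O)/O)
1/((q(-17)/((√(202 + 174) + 307)/(-343 - 190) - 1*(-636)))*(-428)) = 1/(((3 - 63/(-17))/((√(202 + 174) + 307)/(-343 - 190) - 1*(-636)))*(-428)) = 1/(((3 - 63*(-1/17))/((√376 + 307)/(-533) + 636))*(-428)) = 1/(((3 + 63/17)/((2*√94 + 307)*(-1/533) + 636))*(-428)) = 1/((114/(17*((307 + 2*√94)*(-1/533) + 636)))*(-428)) = 1/((114/(17*((-307/533 - 2*√94/533) + 636)))*(-428)) = 1/((114/(17*(338681/533 - 2*√94/533)))*(-428)) = 1/(-48792/(17*(338681/533 - 2*√94/533))) = -5757577/26006136 + 17*√94/13003068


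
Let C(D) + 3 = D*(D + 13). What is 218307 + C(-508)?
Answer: 469764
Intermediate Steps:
C(D) = -3 + D*(13 + D) (C(D) = -3 + D*(D + 13) = -3 + D*(13 + D))
218307 + C(-508) = 218307 + (-3 + (-508)**2 + 13*(-508)) = 218307 + (-3 + 258064 - 6604) = 218307 + 251457 = 469764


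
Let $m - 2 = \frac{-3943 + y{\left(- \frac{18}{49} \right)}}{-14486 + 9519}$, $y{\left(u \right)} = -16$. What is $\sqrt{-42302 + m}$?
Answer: $\frac{i \sqrt{1043567400347}}{4967} \approx 205.67 i$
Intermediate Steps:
$m = \frac{13893}{4967}$ ($m = 2 + \frac{-3943 - 16}{-14486 + 9519} = 2 - \frac{3959}{-4967} = 2 - - \frac{3959}{4967} = 2 + \frac{3959}{4967} = \frac{13893}{4967} \approx 2.7971$)
$\sqrt{-42302 + m} = \sqrt{-42302 + \frac{13893}{4967}} = \sqrt{- \frac{210100141}{4967}} = \frac{i \sqrt{1043567400347}}{4967}$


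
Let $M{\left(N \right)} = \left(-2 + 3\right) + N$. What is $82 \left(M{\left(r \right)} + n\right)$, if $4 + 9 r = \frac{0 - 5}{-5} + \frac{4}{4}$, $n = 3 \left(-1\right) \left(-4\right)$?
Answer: $\frac{9430}{9} \approx 1047.8$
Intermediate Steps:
$n = 12$ ($n = \left(-3\right) \left(-4\right) = 12$)
$r = - \frac{2}{9}$ ($r = - \frac{4}{9} + \frac{\frac{0 - 5}{-5} + \frac{4}{4}}{9} = - \frac{4}{9} + \frac{\left(0 - 5\right) \left(- \frac{1}{5}\right) + 4 \cdot \frac{1}{4}}{9} = - \frac{4}{9} + \frac{\left(-5\right) \left(- \frac{1}{5}\right) + 1}{9} = - \frac{4}{9} + \frac{1 + 1}{9} = - \frac{4}{9} + \frac{1}{9} \cdot 2 = - \frac{4}{9} + \frac{2}{9} = - \frac{2}{9} \approx -0.22222$)
$M{\left(N \right)} = 1 + N$
$82 \left(M{\left(r \right)} + n\right) = 82 \left(\left(1 - \frac{2}{9}\right) + 12\right) = 82 \left(\frac{7}{9} + 12\right) = 82 \cdot \frac{115}{9} = \frac{9430}{9}$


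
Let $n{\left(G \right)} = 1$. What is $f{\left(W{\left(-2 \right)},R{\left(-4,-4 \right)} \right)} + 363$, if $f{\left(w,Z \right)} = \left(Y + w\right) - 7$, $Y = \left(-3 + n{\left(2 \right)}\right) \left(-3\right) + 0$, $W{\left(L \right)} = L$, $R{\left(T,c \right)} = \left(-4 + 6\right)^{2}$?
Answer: $360$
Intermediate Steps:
$R{\left(T,c \right)} = 4$ ($R{\left(T,c \right)} = 2^{2} = 4$)
$Y = 6$ ($Y = \left(-3 + 1\right) \left(-3\right) + 0 = \left(-2\right) \left(-3\right) + 0 = 6 + 0 = 6$)
$f{\left(w,Z \right)} = -1 + w$ ($f{\left(w,Z \right)} = \left(6 + w\right) - 7 = -1 + w$)
$f{\left(W{\left(-2 \right)},R{\left(-4,-4 \right)} \right)} + 363 = \left(-1 - 2\right) + 363 = -3 + 363 = 360$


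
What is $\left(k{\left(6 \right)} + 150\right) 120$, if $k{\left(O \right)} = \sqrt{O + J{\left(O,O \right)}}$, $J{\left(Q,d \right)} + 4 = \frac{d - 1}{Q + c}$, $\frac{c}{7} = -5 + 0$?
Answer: $18000 + \frac{120 \sqrt{1537}}{29} \approx 18162.0$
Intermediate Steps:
$c = -35$ ($c = 7 \left(-5 + 0\right) = 7 \left(-5\right) = -35$)
$J{\left(Q,d \right)} = -4 + \frac{-1 + d}{-35 + Q}$ ($J{\left(Q,d \right)} = -4 + \frac{d - 1}{Q - 35} = -4 + \frac{-1 + d}{-35 + Q}$)
$k{\left(O \right)} = \sqrt{O + \frac{139 - 3 O}{-35 + O}}$ ($k{\left(O \right)} = \sqrt{O + \frac{139 + O - 4 O}{-35 + O}} = \sqrt{O + \frac{139 - 3 O}{-35 + O}}$)
$\left(k{\left(6 \right)} + 150\right) 120 = \left(\sqrt{\frac{139 + 6^{2} - 228}{-35 + 6}} + 150\right) 120 = \left(\sqrt{\frac{139 + 36 - 228}{-29}} + 150\right) 120 = \left(\sqrt{\left(- \frac{1}{29}\right) \left(-53\right)} + 150\right) 120 = \left(\sqrt{\frac{53}{29}} + 150\right) 120 = \left(\frac{\sqrt{1537}}{29} + 150\right) 120 = \left(150 + \frac{\sqrt{1537}}{29}\right) 120 = 18000 + \frac{120 \sqrt{1537}}{29}$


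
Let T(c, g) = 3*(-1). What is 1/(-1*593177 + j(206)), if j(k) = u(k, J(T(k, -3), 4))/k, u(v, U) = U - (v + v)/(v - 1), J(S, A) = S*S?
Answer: -42230/25049863277 ≈ -1.6858e-6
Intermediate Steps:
T(c, g) = -3
J(S, A) = S²
u(v, U) = U - 2*v/(-1 + v)
j(k) = (-9 + 7*k)/(k*(-1 + k)) (j(k) = ((-1*(-3)² - 2*k + (-3)²*k)/(-1 + k))/k = ((-1*9 - 2*k + 9*k)/(-1 + k))/k = ((-9 - 2*k + 9*k)/(-1 + k))/k = ((-9 + 7*k)/(-1 + k))/k = (-9 + 7*k)/(k*(-1 + k)))
1/(-1*593177 + j(206)) = 1/(-1*593177 + (-9 + 7*206)/(206*(-1 + 206))) = 1/(-593177 + (1/206)*(-9 + 1442)/205) = 1/(-593177 + (1/206)*(1/205)*1433) = 1/(-593177 + 1433/42230) = 1/(-25049863277/42230) = -42230/25049863277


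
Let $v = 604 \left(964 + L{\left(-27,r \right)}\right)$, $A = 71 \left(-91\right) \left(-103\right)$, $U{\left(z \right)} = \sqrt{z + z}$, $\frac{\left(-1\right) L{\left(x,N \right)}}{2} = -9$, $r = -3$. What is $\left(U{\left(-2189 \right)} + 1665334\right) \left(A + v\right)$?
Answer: $2096007691074 + 1258611 i \sqrt{4378} \approx 2.096 \cdot 10^{12} + 8.3278 \cdot 10^{7} i$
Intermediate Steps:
$L{\left(x,N \right)} = 18$ ($L{\left(x,N \right)} = \left(-2\right) \left(-9\right) = 18$)
$U{\left(z \right)} = \sqrt{2} \sqrt{z}$ ($U{\left(z \right)} = \sqrt{2 z} = \sqrt{2} \sqrt{z}$)
$A = 665483$ ($A = \left(-6461\right) \left(-103\right) = 665483$)
$v = 593128$ ($v = 604 \left(964 + 18\right) = 604 \cdot 982 = 593128$)
$\left(U{\left(-2189 \right)} + 1665334\right) \left(A + v\right) = \left(\sqrt{2} \sqrt{-2189} + 1665334\right) \left(665483 + 593128\right) = \left(\sqrt{2} i \sqrt{2189} + 1665334\right) 1258611 = \left(i \sqrt{4378} + 1665334\right) 1258611 = \left(1665334 + i \sqrt{4378}\right) 1258611 = 2096007691074 + 1258611 i \sqrt{4378}$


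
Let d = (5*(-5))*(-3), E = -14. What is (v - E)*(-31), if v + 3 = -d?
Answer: 1984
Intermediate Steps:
d = 75 (d = -25*(-3) = 75)
v = -78 (v = -3 - 1*75 = -3 - 75 = -78)
(v - E)*(-31) = (-78 - 1*(-14))*(-31) = (-78 + 14)*(-31) = -64*(-31) = 1984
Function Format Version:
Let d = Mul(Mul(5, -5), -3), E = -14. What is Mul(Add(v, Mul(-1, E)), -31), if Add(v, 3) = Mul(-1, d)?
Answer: 1984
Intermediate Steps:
d = 75 (d = Mul(-25, -3) = 75)
v = -78 (v = Add(-3, Mul(-1, 75)) = Add(-3, -75) = -78)
Mul(Add(v, Mul(-1, E)), -31) = Mul(Add(-78, Mul(-1, -14)), -31) = Mul(Add(-78, 14), -31) = Mul(-64, -31) = 1984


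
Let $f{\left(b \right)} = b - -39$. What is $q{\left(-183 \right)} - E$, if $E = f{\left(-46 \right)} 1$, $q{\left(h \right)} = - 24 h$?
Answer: $4399$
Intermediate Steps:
$f{\left(b \right)} = 39 + b$ ($f{\left(b \right)} = b + 39 = 39 + b$)
$E = -7$ ($E = \left(39 - 46\right) 1 = \left(-7\right) 1 = -7$)
$q{\left(-183 \right)} - E = \left(-24\right) \left(-183\right) - -7 = 4392 + 7 = 4399$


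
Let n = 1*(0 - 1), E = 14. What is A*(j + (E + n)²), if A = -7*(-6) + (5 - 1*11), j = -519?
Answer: -12600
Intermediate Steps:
n = -1 (n = 1*(-1) = -1)
A = 36 (A = 42 + (5 - 11) = 42 - 6 = 36)
A*(j + (E + n)²) = 36*(-519 + (14 - 1)²) = 36*(-519 + 13²) = 36*(-519 + 169) = 36*(-350) = -12600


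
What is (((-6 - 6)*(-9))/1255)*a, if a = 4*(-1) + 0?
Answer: -432/1255 ≈ -0.34422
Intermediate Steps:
a = -4 (a = -4 + 0 = -4)
(((-6 - 6)*(-9))/1255)*a = (((-6 - 6)*(-9))/1255)*(-4) = (-12*(-9)*(1/1255))*(-4) = (108*(1/1255))*(-4) = (108/1255)*(-4) = -432/1255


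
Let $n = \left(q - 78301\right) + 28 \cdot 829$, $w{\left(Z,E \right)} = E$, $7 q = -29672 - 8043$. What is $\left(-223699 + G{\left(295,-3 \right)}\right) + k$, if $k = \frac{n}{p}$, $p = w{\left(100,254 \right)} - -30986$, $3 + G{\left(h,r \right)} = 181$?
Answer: $- \frac{24439997809}{109340} \approx -2.2352 \cdot 10^{5}$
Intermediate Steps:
$G{\left(h,r \right)} = 178$ ($G{\left(h,r \right)} = -3 + 181 = 178$)
$q = - \frac{37715}{7}$ ($q = \frac{-29672 - 8043}{7} = \frac{1}{7} \left(-37715\right) = - \frac{37715}{7} \approx -5387.9$)
$p = 31240$ ($p = 254 - -30986 = 254 + 30986 = 31240$)
$n = - \frac{423338}{7}$ ($n = \left(- \frac{37715}{7} - 78301\right) + 28 \cdot 829 = - \frac{585822}{7} + 23212 = - \frac{423338}{7} \approx -60477.0$)
$k = - \frac{211669}{109340}$ ($k = - \frac{423338}{7 \cdot 31240} = \left(- \frac{423338}{7}\right) \frac{1}{31240} = - \frac{211669}{109340} \approx -1.9359$)
$\left(-223699 + G{\left(295,-3 \right)}\right) + k = \left(-223699 + 178\right) - \frac{211669}{109340} = -223521 - \frac{211669}{109340} = - \frac{24439997809}{109340}$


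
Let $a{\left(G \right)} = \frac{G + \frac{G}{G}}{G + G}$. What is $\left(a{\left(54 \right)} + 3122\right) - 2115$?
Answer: $\frac{108811}{108} \approx 1007.5$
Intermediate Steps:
$a{\left(G \right)} = \frac{1 + G}{2 G}$ ($a{\left(G \right)} = \frac{G + 1}{2 G} = \left(1 + G\right) \frac{1}{2 G} = \frac{1 + G}{2 G}$)
$\left(a{\left(54 \right)} + 3122\right) - 2115 = \left(\frac{1 + 54}{2 \cdot 54} + 3122\right) - 2115 = \left(\frac{1}{2} \cdot \frac{1}{54} \cdot 55 + 3122\right) - 2115 = \left(\frac{55}{108} + 3122\right) - 2115 = \frac{337231}{108} - 2115 = \frac{108811}{108}$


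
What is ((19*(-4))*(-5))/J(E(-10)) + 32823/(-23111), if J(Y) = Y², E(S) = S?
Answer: 274994/115555 ≈ 2.3798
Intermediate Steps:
((19*(-4))*(-5))/J(E(-10)) + 32823/(-23111) = ((19*(-4))*(-5))/((-10)²) + 32823/(-23111) = -76*(-5)/100 + 32823*(-1/23111) = 380*(1/100) - 32823/23111 = 19/5 - 32823/23111 = 274994/115555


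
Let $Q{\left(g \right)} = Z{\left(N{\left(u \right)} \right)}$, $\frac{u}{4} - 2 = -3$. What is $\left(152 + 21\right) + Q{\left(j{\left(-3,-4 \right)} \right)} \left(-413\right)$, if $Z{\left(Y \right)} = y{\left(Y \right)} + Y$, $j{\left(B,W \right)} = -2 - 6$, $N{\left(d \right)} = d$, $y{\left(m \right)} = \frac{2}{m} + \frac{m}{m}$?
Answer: $\frac{3237}{2} \approx 1618.5$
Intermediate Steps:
$y{\left(m \right)} = 1 + \frac{2}{m}$ ($y{\left(m \right)} = \frac{2}{m} + 1 = 1 + \frac{2}{m}$)
$u = -4$ ($u = 8 + 4 \left(-3\right) = 8 - 12 = -4$)
$j{\left(B,W \right)} = -8$ ($j{\left(B,W \right)} = -2 - 6 = -8$)
$Z{\left(Y \right)} = Y + \frac{2 + Y}{Y}$ ($Z{\left(Y \right)} = \frac{2 + Y}{Y} + Y = Y + \frac{2 + Y}{Y}$)
$Q{\left(g \right)} = - \frac{7}{2}$ ($Q{\left(g \right)} = 1 - 4 + \frac{2}{-4} = 1 - 4 + 2 \left(- \frac{1}{4}\right) = 1 - 4 - \frac{1}{2} = - \frac{7}{2}$)
$\left(152 + 21\right) + Q{\left(j{\left(-3,-4 \right)} \right)} \left(-413\right) = \left(152 + 21\right) - - \frac{2891}{2} = 173 + \frac{2891}{2} = \frac{3237}{2}$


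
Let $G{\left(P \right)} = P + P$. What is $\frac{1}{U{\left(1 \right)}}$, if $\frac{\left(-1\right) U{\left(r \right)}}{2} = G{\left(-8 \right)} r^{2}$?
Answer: $\frac{1}{32} \approx 0.03125$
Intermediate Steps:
$G{\left(P \right)} = 2 P$
$U{\left(r \right)} = 32 r^{2}$ ($U{\left(r \right)} = - 2 \cdot 2 \left(-8\right) r^{2} = - 2 \left(- 16 r^{2}\right) = 32 r^{2}$)
$\frac{1}{U{\left(1 \right)}} = \frac{1}{32 \cdot 1^{2}} = \frac{1}{32 \cdot 1} = \frac{1}{32}$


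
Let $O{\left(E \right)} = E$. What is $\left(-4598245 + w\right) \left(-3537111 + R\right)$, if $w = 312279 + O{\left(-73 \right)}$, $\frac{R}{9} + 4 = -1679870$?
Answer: $79960245005103$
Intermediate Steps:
$R = -15118866$ ($R = -36 + 9 \left(-1679870\right) = -36 - 15118830 = -15118866$)
$w = 312206$ ($w = 312279 - 73 = 312206$)
$\left(-4598245 + w\right) \left(-3537111 + R\right) = \left(-4598245 + 312206\right) \left(-3537111 - 15118866\right) = \left(-4286039\right) \left(-18655977\right) = 79960245005103$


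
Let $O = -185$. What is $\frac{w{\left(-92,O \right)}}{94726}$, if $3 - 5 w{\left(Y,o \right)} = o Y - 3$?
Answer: $- \frac{8507}{236815} \approx -0.035923$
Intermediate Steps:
$w{\left(Y,o \right)} = \frac{6}{5} - \frac{Y o}{5}$ ($w{\left(Y,o \right)} = \frac{3}{5} - \frac{o Y - 3}{5} = \frac{3}{5} - \frac{Y o - 3}{5} = \frac{3}{5} - \frac{-3 + Y o}{5} = \frac{3}{5} - \left(- \frac{3}{5} + \frac{Y o}{5}\right) = \frac{6}{5} - \frac{Y o}{5}$)
$\frac{w{\left(-92,O \right)}}{94726} = \frac{\frac{6}{5} - \left(- \frac{92}{5}\right) \left(-185\right)}{94726} = \left(\frac{6}{5} - 3404\right) \frac{1}{94726} = \left(- \frac{17014}{5}\right) \frac{1}{94726} = - \frac{8507}{236815}$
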